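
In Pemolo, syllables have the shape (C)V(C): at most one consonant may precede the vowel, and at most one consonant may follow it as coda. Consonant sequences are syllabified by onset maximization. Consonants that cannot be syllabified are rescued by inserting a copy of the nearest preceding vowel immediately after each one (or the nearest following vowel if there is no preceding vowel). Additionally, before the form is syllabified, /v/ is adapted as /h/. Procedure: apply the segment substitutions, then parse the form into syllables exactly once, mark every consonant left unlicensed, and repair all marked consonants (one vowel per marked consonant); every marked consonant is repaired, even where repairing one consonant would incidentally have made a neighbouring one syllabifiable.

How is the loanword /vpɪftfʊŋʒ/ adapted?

hɪpɪftɪfʊŋʒʊ

Substitution: /v/ → /h/, giving /hpɪftfʊŋʒ/.
The consonants /h/, /t/, /ʒ/ cannot be parsed into a legal (C)V(C) syllable (at most one coda consonant is licensed; onsets are limited to one consonant).
Epenthesis after each stranded consonant: /h/ → /hɪ/, /t/ → /tɪ/, /ʒ/ → /ʒʊ/.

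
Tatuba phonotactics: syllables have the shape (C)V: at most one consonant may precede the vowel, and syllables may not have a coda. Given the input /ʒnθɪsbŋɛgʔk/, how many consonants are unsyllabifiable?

7

Syllabifying with onset maximization leaves /ʒ/, /n/, /s/, /b/, /g/, /ʔ/, /k/ stranded (no codas are permitted; onsets are limited to one consonant).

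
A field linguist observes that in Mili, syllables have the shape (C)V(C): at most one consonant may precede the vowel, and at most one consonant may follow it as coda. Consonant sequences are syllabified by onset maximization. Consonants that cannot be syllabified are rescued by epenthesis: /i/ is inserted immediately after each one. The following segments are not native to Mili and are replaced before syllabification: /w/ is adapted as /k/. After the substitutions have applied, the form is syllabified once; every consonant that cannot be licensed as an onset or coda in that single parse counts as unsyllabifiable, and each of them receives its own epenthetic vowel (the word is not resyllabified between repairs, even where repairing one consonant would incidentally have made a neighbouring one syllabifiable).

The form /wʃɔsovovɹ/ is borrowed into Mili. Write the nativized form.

Substitution: /w/ → /k/, giving /kʃɔsovovɹ/.
Syllabifying with onset maximization leaves /k/, /ɹ/ stranded (at most one coda consonant is licensed; onsets are limited to one consonant).
Each unlicensed consonant becomes the onset of a new syllable: /k/ → /ki/, /ɹ/ → /ɹi/.

kiʃɔsovovɹi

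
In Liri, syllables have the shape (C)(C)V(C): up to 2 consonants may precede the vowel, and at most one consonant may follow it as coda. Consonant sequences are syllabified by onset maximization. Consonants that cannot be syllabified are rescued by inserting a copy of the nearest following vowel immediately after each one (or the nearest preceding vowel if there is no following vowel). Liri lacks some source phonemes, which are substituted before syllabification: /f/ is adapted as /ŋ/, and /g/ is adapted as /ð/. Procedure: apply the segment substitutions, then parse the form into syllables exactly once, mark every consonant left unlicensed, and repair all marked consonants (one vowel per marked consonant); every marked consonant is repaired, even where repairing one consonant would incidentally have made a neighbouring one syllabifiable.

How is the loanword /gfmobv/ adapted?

ðoŋmobvo

Substitution: /g/ → /ð/, /f/ → /ŋ/, giving /ðŋmobv/.
Under (C)(C)V(C), the unsyllabifiable consonants are /ð/, /v/ (at most one coda consonant is licensed; onsets may contain at most 2 consonants).
Each unlicensed consonant becomes the onset of a new syllable: /ð/ → /ðo/, /v/ → /vo/.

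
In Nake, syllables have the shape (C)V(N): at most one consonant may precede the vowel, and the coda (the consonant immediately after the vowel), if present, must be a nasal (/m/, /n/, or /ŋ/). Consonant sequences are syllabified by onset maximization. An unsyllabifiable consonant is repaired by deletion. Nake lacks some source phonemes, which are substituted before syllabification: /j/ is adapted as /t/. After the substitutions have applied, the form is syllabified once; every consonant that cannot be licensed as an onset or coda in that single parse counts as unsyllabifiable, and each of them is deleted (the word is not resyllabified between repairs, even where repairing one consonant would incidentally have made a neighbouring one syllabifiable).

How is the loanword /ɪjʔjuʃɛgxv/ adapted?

Substitution: /j/ → /t/, giving /ɪtʔtuʃɛgxv/.
The consonants /t/, /ʔ/, /g/, /x/, /v/ cannot be parsed into a legal (C)V(N) syllable (only a nasal (/m/, /n/, or /ŋ/) is licensed in coda position; onsets are limited to one consonant).
Each unlicensed consonant is deleted: /t/, /ʔ/, /g/, /x/, /v/.

ɪtuʃɛ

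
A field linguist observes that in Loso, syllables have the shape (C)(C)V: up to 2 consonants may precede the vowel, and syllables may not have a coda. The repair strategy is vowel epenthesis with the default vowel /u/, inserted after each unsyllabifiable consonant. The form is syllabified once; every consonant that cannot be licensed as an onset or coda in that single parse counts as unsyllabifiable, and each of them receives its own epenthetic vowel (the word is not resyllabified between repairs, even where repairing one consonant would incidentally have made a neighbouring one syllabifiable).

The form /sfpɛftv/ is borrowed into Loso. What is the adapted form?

Syllabifying with onset maximization leaves /s/, /f/, /t/, /v/ stranded (no codas are permitted; onsets may contain at most 2 consonants).
Inserting the epenthetic vowel yields /s/ → /su/, /f/ → /fu/, /t/ → /tu/, /v/ → /vu/.

sufpɛfutuvu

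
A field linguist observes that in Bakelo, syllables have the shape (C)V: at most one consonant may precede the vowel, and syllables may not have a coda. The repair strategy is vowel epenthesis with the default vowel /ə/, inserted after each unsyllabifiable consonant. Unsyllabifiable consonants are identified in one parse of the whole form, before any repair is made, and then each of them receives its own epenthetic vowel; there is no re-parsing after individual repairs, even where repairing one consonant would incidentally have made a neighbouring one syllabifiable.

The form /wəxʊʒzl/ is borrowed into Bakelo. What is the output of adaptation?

The consonants /ʒ/, /z/, /l/ cannot be parsed into a legal (C)V syllable (no codas are permitted; onsets are limited to one consonant).
Inserting the epenthetic vowel yields /ʒ/ → /ʒə/, /z/ → /zə/, /l/ → /lə/.

wəxʊʒəzələ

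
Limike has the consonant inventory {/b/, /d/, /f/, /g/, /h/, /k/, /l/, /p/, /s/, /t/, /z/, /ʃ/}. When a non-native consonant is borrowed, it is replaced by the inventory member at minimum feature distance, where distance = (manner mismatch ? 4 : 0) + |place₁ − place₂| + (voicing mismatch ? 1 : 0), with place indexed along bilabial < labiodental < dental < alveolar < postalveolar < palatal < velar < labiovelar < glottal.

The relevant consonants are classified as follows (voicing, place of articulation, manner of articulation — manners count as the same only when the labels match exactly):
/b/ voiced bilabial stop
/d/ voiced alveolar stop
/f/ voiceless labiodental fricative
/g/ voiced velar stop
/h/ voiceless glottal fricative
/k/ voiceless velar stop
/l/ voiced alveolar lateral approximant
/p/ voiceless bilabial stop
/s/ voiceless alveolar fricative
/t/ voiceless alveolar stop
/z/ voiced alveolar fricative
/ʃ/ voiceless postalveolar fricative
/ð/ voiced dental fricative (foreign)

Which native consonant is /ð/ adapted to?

/z/ is closest: same manner (fricative), place distance 1 (dental→alveolar), same voicing; total 1. Next closest is /f/ at distance 2.

z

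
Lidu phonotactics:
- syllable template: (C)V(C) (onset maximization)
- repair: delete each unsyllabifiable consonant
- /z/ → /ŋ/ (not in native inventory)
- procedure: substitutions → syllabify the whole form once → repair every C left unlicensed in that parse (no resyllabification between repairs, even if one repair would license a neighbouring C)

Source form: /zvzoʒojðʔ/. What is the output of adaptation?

ŋoʒoj

Substitution: /z/ → /ŋ/, giving /ŋvŋoʒojðʔ/.
Syllabifying with onset maximization leaves /ŋ/, /v/, /ð/, /ʔ/ stranded (at most one coda consonant is licensed; onsets are limited to one consonant).
Deleting the stranded consonants removes /ŋ/, /v/, /ð/, /ʔ/.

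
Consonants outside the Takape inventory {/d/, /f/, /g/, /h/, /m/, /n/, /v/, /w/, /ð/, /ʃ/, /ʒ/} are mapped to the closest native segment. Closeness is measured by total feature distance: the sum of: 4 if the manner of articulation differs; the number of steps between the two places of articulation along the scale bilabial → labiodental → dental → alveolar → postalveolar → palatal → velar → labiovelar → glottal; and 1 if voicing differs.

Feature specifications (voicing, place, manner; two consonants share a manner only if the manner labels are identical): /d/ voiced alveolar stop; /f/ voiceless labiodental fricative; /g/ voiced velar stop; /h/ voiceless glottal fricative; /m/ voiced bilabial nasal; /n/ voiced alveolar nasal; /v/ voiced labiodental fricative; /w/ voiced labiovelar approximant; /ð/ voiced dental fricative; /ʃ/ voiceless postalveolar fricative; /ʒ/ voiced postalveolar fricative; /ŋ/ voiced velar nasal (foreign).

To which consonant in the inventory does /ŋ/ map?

/n/ is closest: same manner (nasal), place distance 3 (velar→alveolar), same voicing; total 3. Next closest is /g/ at distance 4.

n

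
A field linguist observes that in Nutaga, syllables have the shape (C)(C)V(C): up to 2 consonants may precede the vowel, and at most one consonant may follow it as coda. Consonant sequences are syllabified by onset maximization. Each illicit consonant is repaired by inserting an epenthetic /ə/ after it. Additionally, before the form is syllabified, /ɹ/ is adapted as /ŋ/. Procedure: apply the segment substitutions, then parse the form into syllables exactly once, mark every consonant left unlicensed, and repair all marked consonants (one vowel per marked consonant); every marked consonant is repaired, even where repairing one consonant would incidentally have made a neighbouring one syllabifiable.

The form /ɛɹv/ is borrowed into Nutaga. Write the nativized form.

ɛŋvə

Substitution: /ɹ/ → /ŋ/, giving /ɛŋv/.
Syllabifying with onset maximization leaves /v/ stranded (at most one coda consonant is licensed; onsets may contain at most 2 consonants).
Inserting the epenthetic vowel yields /v/ → /və/.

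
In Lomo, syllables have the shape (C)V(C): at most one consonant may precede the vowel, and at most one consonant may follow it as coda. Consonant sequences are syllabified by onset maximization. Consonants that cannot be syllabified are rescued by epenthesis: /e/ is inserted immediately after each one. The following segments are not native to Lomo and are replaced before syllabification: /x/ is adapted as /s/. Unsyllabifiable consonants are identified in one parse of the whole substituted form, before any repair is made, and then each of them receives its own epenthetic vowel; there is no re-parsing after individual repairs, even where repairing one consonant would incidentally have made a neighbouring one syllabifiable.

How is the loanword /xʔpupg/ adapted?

seʔepupge

Substitution: /x/ → /s/, giving /sʔpupg/.
Under (C)V(C), the unsyllabifiable consonants are /s/, /ʔ/, /g/ (at most one coda consonant is licensed; onsets are limited to one consonant).
Each unlicensed consonant becomes the onset of a new syllable: /s/ → /se/, /ʔ/ → /ʔe/, /g/ → /ge/.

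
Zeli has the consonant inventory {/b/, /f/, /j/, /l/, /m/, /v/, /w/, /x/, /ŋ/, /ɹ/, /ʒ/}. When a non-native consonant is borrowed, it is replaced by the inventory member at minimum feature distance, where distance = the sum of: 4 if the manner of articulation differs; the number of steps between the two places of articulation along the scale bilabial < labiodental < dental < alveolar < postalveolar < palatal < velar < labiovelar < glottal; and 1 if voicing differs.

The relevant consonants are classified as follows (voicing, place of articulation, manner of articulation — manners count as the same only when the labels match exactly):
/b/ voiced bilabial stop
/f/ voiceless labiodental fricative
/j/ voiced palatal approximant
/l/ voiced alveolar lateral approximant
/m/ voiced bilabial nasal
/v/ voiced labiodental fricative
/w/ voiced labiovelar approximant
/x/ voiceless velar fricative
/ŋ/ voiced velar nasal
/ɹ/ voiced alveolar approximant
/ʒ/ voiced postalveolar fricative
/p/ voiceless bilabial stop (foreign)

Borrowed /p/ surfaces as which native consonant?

b

/b/ is closest: same manner (stop), place distance 0 (bilabial→bilabial), voicing differs (+1); total 1. Next closest is /f/ at distance 5.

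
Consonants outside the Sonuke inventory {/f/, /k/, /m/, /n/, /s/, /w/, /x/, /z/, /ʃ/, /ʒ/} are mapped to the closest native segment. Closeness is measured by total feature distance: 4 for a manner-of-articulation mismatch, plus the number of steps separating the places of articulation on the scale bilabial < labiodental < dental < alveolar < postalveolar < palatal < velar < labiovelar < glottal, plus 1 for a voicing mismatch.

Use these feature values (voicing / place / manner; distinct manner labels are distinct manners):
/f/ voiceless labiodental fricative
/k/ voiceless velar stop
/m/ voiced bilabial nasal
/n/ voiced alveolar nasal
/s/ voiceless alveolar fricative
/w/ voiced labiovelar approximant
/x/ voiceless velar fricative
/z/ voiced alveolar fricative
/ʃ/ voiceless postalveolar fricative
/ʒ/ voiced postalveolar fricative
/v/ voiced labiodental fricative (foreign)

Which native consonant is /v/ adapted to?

/f/ is closest: same manner (fricative), place distance 0 (labiodental→labiodental), voicing differs (+1); total 1. Next closest is /z/ at distance 2.

f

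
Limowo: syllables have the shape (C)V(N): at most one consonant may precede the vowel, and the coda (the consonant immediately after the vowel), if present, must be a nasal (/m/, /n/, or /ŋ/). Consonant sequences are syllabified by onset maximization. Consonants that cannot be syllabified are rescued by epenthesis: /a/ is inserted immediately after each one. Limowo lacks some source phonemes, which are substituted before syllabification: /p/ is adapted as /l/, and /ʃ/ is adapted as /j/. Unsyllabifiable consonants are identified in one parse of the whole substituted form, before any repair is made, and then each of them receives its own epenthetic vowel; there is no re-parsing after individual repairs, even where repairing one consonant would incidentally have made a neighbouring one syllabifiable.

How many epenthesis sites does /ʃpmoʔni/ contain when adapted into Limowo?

After substitution the input is /jlmoʔni/.
The unsyllabifiable consonants are /j/, /l/, /ʔ/; each receives one epenthetic vowel.

3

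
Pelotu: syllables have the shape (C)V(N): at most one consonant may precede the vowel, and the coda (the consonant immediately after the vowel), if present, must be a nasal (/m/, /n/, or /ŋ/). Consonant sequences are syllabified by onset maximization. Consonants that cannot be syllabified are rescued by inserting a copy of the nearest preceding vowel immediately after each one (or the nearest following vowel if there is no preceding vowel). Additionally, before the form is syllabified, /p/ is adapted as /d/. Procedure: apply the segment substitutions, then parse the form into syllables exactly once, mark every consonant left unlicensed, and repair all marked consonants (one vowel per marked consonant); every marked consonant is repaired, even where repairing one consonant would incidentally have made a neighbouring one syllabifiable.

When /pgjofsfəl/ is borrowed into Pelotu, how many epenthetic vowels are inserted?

After substitution the input is /dgjofsfəl/.
The unsyllabifiable consonants are /d/, /g/, /f/, /s/, /l/; each receives one epenthetic vowel.

5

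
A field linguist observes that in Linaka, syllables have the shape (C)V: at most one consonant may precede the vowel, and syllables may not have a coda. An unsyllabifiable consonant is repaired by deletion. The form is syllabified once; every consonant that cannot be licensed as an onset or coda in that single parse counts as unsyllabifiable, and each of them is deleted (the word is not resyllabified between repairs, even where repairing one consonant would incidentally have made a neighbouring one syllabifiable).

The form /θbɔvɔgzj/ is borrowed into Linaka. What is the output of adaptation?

bɔvɔ

The consonants /θ/, /g/, /z/, /j/ cannot be parsed into a legal (C)V syllable (no codas are permitted; onsets are limited to one consonant).
Deleting the stranded consonants removes /θ/, /g/, /z/, /j/.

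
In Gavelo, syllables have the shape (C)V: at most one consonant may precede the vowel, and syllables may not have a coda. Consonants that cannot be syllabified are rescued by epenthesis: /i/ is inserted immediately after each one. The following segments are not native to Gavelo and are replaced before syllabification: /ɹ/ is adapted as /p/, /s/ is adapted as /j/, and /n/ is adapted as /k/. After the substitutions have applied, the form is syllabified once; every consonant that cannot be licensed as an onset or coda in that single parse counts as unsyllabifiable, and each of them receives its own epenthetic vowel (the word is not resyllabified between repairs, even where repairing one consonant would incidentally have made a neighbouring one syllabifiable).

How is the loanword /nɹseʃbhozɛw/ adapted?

Substitution: /n/ → /k/, /ɹ/ → /p/, /s/ → /j/, giving /kpjeʃbhozɛw/.
Syllabifying with onset maximization leaves /k/, /p/, /ʃ/, /b/, /w/ stranded (no codas are permitted; onsets are limited to one consonant).
Inserting the epenthetic vowel yields /k/ → /ki/, /p/ → /pi/, /ʃ/ → /ʃi/, /b/ → /bi/, /w/ → /wi/.

kipijeʃibihozɛwi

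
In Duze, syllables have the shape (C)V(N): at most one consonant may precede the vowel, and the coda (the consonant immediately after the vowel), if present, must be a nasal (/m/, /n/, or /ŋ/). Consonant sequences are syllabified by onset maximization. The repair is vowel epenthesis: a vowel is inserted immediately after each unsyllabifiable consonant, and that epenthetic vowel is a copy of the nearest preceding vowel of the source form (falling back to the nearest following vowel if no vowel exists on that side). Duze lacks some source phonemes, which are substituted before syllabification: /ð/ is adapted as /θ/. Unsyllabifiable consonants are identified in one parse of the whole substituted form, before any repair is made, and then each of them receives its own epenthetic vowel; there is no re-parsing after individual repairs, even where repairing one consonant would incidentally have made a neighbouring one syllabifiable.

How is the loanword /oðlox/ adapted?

Substitution: /ð/ → /θ/, giving /oθlox/.
Under (C)V(N), the unsyllabifiable consonants are /θ/, /x/ (only a nasal (/m/, /n/, or /ŋ/) is licensed in coda position; onsets are limited to one consonant).
Each unlicensed consonant becomes the onset of a new syllable: /θ/ → /θo/, /x/ → /xo/.

oθoloxo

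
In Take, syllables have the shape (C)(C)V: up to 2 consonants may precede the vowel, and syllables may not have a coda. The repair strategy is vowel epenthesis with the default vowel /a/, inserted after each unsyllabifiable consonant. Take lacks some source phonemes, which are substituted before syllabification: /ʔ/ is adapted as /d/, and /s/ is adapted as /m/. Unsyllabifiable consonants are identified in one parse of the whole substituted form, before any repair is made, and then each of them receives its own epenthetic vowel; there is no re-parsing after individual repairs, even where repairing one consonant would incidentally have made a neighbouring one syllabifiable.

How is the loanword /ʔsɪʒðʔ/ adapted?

dmɪʒaðada

Substitution: /ʔ/ → /d/, /s/ → /m/, giving /dmɪʒðd/.
The consonants /ʒ/, /ð/, /d/ cannot be parsed into a legal (C)(C)V syllable (no codas are permitted; onsets may contain at most 2 consonants).
Each unlicensed consonant becomes the onset of a new syllable: /ʒ/ → /ʒa/, /ð/ → /ða/, /d/ → /da/.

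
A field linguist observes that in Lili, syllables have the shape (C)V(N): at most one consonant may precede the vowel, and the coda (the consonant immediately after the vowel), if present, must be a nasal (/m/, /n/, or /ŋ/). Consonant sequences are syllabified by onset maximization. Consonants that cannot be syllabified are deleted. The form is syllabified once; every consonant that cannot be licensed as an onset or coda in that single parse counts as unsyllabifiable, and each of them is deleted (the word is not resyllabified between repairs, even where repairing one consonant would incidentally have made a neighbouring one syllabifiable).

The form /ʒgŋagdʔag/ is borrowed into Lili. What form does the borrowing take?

The consonants /ʒ/, /g/, /g/, /d/, /g/ cannot be parsed into a legal (C)V(N) syllable (only a nasal (/m/, /n/, or /ŋ/) is licensed in coda position; onsets are limited to one consonant).
Deleting the stranded consonants removes /ʒ/, /g/, /g/, /d/, /g/.

ŋaʔa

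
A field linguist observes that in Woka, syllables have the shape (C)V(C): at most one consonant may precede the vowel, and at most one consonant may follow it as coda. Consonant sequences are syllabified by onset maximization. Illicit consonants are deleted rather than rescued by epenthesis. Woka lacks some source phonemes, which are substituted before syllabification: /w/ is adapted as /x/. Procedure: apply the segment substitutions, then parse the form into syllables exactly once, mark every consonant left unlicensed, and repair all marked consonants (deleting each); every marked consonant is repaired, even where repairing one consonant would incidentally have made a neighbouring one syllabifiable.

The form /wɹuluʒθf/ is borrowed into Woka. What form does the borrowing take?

ɹuluʒ

Substitution: /w/ → /x/, giving /xɹuluʒθf/.
Under (C)V(C), the unsyllabifiable consonants are /x/, /θ/, /f/ (at most one coda consonant is licensed; onsets are limited to one consonant).
Deletion applies to /x/, /θ/, /f/.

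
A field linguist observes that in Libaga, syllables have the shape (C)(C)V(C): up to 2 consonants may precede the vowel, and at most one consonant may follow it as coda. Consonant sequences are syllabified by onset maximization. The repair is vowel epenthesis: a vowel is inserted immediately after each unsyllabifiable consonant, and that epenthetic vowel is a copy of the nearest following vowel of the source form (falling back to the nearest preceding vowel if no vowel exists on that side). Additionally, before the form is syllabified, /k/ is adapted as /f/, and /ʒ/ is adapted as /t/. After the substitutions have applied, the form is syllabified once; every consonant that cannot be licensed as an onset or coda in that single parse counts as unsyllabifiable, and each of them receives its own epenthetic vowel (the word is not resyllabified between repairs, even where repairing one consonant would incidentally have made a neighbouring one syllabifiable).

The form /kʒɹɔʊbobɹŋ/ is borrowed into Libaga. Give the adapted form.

fɔtɹɔʊbobɹoŋo

Substitution: /k/ → /f/, /ʒ/ → /t/, giving /ftɹɔʊbobɹŋ/.
The consonants /f/, /ɹ/, /ŋ/ cannot be parsed into a legal (C)(C)V(C) syllable (at most one coda consonant is licensed; onsets may contain at most 2 consonants).
Inserting the epenthetic vowel yields /f/ → /fɔ/, /ɹ/ → /ɹo/, /ŋ/ → /ŋo/.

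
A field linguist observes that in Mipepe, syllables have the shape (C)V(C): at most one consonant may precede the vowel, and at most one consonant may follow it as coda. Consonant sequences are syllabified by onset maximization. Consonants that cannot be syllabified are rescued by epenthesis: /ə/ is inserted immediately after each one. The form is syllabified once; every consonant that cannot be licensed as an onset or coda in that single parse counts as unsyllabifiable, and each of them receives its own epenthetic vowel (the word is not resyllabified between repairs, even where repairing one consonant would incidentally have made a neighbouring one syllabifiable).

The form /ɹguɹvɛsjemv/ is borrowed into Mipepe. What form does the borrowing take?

ɹəguɹvɛsjemvə

Under (C)V(C), the unsyllabifiable consonants are /ɹ/, /v/ (at most one coda consonant is licensed; onsets are limited to one consonant).
Inserting the epenthetic vowel yields /ɹ/ → /ɹə/, /v/ → /və/.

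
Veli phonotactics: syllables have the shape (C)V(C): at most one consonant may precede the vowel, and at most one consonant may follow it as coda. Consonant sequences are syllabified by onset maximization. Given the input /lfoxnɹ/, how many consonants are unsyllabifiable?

Under (C)V(C), the unsyllabifiable consonants are /l/, /n/, /ɹ/ (at most one coda consonant is licensed; onsets are limited to one consonant).

3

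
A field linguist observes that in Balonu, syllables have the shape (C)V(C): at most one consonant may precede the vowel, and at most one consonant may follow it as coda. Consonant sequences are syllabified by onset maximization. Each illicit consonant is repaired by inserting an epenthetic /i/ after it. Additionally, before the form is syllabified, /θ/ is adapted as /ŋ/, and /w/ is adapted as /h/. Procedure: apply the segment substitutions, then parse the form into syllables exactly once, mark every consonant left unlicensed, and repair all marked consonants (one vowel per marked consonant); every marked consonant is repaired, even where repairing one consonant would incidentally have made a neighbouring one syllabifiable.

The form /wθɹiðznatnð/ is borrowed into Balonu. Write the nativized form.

Substitution: /w/ → /h/, /θ/ → /ŋ/, giving /hŋɹiðznatnð/.
Syllabifying with onset maximization leaves /h/, /ŋ/, /z/, /n/, /ð/ stranded (at most one coda consonant is licensed; onsets are limited to one consonant).
Inserting the epenthetic vowel yields /h/ → /hi/, /ŋ/ → /ŋi/, /z/ → /zi/, /n/ → /ni/, /ð/ → /ði/.

hiŋiɹiðzinatniði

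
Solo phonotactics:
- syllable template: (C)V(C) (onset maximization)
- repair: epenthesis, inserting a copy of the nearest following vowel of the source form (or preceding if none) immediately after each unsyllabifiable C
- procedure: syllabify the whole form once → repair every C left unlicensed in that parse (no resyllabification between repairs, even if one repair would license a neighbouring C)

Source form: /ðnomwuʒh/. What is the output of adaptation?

ðonomwuʒhu

Syllabifying with onset maximization leaves /ð/, /h/ stranded (at most one coda consonant is licensed; onsets are limited to one consonant).
Each unlicensed consonant becomes the onset of a new syllable: /ð/ → /ðo/, /h/ → /hu/.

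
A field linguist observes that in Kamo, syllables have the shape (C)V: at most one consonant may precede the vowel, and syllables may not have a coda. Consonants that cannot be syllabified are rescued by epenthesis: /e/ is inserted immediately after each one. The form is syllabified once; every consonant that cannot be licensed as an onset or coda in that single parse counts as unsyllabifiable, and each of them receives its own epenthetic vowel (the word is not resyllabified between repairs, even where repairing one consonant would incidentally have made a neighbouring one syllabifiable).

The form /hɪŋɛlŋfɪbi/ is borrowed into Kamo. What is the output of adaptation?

The consonants /l/, /ŋ/ cannot be parsed into a legal (C)V syllable (no codas are permitted; onsets are limited to one consonant).
Each unlicensed consonant becomes the onset of a new syllable: /l/ → /le/, /ŋ/ → /ŋe/.

hɪŋɛleŋefɪbi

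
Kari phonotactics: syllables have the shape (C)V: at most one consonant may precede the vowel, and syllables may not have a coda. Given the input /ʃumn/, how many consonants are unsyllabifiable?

2

Under (C)V, the unsyllabifiable consonants are /m/, /n/ (no codas are permitted; onsets are limited to one consonant).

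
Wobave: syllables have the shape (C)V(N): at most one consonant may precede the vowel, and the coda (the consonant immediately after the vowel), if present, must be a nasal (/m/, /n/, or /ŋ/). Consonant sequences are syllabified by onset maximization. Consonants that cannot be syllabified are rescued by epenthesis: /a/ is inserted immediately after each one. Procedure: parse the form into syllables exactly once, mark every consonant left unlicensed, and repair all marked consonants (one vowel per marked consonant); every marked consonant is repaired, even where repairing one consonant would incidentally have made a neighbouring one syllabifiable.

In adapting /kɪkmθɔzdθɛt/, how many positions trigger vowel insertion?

The unsyllabifiable consonants are /k/, /m/, /z/, /d/, /t/; each receives one epenthetic vowel.

5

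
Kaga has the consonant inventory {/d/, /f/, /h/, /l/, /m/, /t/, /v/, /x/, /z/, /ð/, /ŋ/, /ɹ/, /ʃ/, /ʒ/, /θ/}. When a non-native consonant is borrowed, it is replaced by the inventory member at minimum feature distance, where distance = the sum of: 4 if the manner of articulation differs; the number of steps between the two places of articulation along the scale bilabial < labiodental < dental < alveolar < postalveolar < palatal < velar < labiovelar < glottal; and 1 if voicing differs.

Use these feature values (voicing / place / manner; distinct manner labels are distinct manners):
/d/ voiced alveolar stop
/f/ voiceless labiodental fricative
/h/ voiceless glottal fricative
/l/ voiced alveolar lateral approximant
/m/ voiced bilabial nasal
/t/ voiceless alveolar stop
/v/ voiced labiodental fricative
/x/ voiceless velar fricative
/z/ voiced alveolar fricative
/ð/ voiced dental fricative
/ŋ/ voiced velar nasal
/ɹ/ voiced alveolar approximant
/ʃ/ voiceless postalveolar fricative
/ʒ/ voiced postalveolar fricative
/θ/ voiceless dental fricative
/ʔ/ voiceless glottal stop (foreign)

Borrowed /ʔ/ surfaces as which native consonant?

h

/h/ is closest: manner differs (stop→fricative, +4), place distance 0 (glottal→glottal), same voicing; total 4. Next closest is /t/ at distance 5.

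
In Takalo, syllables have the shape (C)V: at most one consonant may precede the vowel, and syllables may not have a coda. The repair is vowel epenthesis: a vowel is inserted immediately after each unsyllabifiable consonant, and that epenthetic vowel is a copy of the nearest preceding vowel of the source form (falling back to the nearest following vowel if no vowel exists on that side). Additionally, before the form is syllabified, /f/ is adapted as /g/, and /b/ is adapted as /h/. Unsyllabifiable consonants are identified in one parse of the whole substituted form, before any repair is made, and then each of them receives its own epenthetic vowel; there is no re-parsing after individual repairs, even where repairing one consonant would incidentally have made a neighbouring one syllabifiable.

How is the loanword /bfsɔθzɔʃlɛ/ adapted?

Substitution: /b/ → /h/, /f/ → /g/, giving /hgsɔθzɔʃlɛ/.
Syllabifying with onset maximization leaves /h/, /g/, /θ/, /ʃ/ stranded (no codas are permitted; onsets are limited to one consonant).
Each unlicensed consonant becomes the onset of a new syllable: /h/ → /hɔ/, /g/ → /gɔ/, /θ/ → /θɔ/, /ʃ/ → /ʃɔ/.

hɔgɔsɔθɔzɔʃɔlɛ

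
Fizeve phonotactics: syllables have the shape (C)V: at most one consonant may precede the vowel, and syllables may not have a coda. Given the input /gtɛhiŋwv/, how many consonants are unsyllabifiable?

Syllabifying with onset maximization leaves /g/, /ŋ/, /w/, /v/ stranded (no codas are permitted; onsets are limited to one consonant).

4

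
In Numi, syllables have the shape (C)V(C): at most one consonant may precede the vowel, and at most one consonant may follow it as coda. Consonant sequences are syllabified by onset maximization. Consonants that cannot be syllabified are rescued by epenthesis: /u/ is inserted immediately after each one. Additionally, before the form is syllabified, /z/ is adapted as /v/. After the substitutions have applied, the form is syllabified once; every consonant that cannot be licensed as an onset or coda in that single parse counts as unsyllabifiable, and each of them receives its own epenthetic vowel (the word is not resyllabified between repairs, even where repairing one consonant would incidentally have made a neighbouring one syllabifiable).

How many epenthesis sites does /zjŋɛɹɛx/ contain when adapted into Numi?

2

After substitution the input is /vjŋɛɹɛx/.
The unsyllabifiable consonants are /v/, /j/; each receives one epenthetic vowel.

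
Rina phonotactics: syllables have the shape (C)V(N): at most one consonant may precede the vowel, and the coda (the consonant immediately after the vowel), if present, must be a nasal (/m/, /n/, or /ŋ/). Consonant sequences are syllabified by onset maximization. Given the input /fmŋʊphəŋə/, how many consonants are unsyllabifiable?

Under (C)V(N), the unsyllabifiable consonants are /f/, /m/, /p/ (only a nasal (/m/, /n/, or /ŋ/) is licensed in coda position; onsets are limited to one consonant).

3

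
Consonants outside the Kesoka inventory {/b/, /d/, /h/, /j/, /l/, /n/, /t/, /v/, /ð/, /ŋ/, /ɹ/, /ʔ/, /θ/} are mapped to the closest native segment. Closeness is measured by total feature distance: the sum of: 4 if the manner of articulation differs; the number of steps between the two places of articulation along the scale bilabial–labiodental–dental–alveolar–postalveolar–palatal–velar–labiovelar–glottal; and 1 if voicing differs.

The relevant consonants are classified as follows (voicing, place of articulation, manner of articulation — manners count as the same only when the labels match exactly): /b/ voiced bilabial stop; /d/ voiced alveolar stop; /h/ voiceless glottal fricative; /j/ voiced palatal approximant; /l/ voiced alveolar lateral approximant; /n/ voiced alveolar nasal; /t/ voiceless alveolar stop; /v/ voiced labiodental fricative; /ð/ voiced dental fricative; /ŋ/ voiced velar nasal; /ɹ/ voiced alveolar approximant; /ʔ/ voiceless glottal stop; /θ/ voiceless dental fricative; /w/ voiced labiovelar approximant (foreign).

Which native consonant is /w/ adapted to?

/j/ is closest: same manner (approximant), place distance 2 (labiovelar→palatal), same voicing; total 2. Next closest is /ɹ/ at distance 4.

j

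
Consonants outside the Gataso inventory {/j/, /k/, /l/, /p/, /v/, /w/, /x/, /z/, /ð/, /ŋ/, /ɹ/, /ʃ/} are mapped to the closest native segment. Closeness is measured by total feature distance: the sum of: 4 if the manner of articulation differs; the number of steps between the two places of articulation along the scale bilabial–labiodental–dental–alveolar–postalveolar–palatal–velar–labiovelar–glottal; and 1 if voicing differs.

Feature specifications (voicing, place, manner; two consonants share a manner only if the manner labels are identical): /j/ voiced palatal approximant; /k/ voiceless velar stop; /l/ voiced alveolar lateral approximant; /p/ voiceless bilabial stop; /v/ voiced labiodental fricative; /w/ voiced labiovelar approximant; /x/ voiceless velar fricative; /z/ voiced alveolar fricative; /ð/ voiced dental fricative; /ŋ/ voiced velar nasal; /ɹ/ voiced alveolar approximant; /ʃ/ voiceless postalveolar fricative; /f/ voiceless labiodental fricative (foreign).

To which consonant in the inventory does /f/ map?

/v/ is closest: same manner (fricative), place distance 0 (labiodental→labiodental), voicing differs (+1); total 1. Next closest is /ð/ at distance 2.

v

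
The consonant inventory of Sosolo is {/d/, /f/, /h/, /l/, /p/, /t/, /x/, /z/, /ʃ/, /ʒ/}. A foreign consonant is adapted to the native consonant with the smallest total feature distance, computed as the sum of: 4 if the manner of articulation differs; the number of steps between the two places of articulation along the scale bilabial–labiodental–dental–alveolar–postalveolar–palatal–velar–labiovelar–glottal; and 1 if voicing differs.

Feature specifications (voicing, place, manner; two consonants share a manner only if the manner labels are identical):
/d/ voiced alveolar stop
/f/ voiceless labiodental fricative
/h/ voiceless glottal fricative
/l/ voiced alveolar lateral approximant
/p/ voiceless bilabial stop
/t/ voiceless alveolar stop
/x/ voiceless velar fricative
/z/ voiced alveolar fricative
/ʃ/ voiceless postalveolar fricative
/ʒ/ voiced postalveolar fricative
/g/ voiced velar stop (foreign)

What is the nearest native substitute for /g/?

/d/ is closest: same manner (stop), place distance 3 (velar→alveolar), same voicing; total 3. Next closest is /t/ at distance 4.

d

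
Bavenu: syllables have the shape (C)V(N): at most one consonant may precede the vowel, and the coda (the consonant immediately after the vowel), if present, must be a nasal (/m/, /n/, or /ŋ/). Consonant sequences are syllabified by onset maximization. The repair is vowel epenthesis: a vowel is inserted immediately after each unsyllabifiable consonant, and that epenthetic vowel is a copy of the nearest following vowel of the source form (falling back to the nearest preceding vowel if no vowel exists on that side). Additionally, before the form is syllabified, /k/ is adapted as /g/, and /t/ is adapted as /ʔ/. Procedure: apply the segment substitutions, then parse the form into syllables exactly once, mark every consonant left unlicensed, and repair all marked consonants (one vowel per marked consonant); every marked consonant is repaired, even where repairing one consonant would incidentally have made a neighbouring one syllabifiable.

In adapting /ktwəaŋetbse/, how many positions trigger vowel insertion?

4

After substitution the input is /gʔwəaŋeʔbse/.
The unsyllabifiable consonants are /g/, /ʔ/, /ʔ/, /b/; each receives one epenthetic vowel.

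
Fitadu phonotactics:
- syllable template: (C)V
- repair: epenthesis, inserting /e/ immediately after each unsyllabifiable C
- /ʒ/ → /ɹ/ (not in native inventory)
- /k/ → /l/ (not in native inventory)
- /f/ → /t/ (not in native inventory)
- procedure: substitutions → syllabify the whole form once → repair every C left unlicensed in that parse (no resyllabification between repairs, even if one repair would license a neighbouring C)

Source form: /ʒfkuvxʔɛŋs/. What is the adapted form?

ɹeteluvexeʔɛŋese

Substitution: /ʒ/ → /ɹ/, /f/ → /t/, /k/ → /l/, giving /ɹtluvxʔɛŋs/.
Syllabifying with onset maximization leaves /ɹ/, /t/, /v/, /x/, /ŋ/, /s/ stranded (no codas are permitted; onsets are limited to one consonant).
Each unlicensed consonant becomes the onset of a new syllable: /ɹ/ → /ɹe/, /t/ → /te/, /v/ → /ve/, /x/ → /xe/, /ŋ/ → /ŋe/, /s/ → /se/.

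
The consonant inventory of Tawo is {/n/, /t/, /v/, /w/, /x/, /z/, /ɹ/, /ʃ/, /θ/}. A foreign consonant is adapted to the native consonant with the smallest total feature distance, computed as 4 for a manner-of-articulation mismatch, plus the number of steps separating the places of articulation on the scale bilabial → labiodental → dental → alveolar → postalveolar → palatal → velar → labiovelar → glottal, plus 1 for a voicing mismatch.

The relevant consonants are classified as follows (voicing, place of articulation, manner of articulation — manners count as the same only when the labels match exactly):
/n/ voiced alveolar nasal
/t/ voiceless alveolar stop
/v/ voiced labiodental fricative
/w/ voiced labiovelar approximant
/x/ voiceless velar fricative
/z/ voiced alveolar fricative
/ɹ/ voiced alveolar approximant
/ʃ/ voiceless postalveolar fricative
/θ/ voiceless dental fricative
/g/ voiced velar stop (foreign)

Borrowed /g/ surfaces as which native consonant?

t

/t/ is closest: same manner (stop), place distance 3 (velar→alveolar), voicing differs (+1); total 4. Next closest is /w/ at distance 5.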